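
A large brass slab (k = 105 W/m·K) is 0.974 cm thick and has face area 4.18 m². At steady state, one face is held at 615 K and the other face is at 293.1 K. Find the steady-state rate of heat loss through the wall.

Q = 14500 kW

Q = kA·ΔT/L = 105 × 4.18 × |615 K − 293.1 K| / 0.00974 = 1.45×10^7 W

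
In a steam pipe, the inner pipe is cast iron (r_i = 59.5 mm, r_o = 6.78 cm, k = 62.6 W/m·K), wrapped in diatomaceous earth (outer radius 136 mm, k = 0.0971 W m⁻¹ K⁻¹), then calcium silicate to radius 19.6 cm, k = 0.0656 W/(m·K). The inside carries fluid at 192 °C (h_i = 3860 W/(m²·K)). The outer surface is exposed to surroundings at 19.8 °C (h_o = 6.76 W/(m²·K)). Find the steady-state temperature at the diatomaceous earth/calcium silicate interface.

Resistance network (inner→outer):
  R'_conv,in = 1/(2πr h) = 1/(2π·0.0595·3860) = 6.930×10^-4 m·K/W
  R'_cast iron = ln(0.0678/0.0595)/(2πk) = 0.1306/(2π·62.6) = 3.320×10^-4 m·K/W
  R'_diatomaceous earth = ln(0.136/0.0678)/(2πk) = 0.6961/(2π·0.0971) = 1.141 m·K/W
  R'_calcium silicate = ln(0.196/0.136)/(2πk) = 0.3655/(2π·0.0656) = 0.8867 m·K/W
  R'_conv,out = 1/(2πr h) = 1/(2π·0.196·6.76) = 0.1201 m·K/W
ΣR = 6.930×10^-4 + 3.320×10^-4 + 1.141 + 0.8867 + 0.1201 = 2.149 m·K/W
Q' = ΔT/ΣR = (192 °C − 19.8 °C)/2.149 = 80.13 W/m
From the inner boundary to the diatomaceous earth/calcium silicate interface, ΣR_partial = 1.142 m·K/W.
T_interface = T_in − Q'·ΣR_partial = 192 °C − (80.13)(1.142) = 100 °C

T = 100 °C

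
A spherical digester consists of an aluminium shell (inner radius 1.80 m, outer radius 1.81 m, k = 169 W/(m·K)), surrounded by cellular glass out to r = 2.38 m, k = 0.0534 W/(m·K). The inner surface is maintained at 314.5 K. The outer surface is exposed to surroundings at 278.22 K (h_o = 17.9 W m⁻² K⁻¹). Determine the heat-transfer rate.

Q = 183 W

Resistance network (inner→outer):
  R_aluminium = (1/1.80 − 1/1.81)/(4πk) = 0.003069/(4π·169) = 1.445×10^-6 K/W
  R_cellular glass = (1/1.81 − 1/2.38)/(4πk) = 0.1323/(4π·0.0534) = 0.1972 K/W
  R_conv,out = 1/(4πr²h) = 1/(4π·2.38²·17.9) = 7.848×10^-4 K/W
ΣR = 1.445×10^-6 + 0.1972 + 7.848×10^-4 = 0.1980 K/W
Q = ΔT/ΣR = (314.5 K − 278.22 K)/0.1980 = 183 W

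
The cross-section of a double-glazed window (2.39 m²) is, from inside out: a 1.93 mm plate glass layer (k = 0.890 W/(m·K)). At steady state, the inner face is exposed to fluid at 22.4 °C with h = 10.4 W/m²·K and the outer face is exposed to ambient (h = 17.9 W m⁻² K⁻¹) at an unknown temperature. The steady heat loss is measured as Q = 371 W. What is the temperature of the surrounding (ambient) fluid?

T_out = -1.53 °C

Sum the resistances:
  R_conv,in = 1/(hA) = 1/(10.4·2.39) = 0.04023 K/W
  R_plate glass = L/(kA) = 0.00193/(0.890·2.39) = 9.073×10^-4 K/W
  R_conv,out = 1/(hA) = 1/(17.9·2.39) = 0.02337 K/W
ΣR = 0.06451 K/W
ΔT = Q·ΣR = 371 × 0.06451 = 23.93 K
Heat flows outward, so T_out = T_in − ΔT = 22.4 − 23.93 = -1.53 °C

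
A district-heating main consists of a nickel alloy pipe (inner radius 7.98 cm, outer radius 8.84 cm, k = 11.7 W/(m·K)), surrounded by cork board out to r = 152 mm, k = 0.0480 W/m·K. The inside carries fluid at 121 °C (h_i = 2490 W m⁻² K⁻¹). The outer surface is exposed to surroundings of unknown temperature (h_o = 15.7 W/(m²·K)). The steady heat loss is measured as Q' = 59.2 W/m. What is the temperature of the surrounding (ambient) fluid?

Sum the resistances:
  R'_conv,in = 1/(2πr h) = 1/(2π·0.0798·2490) = 8.010×10^-4 m·K/W
  R'_nickel alloy = ln(0.0884/0.0798)/(2πk) = 0.1023/(2π·11.7) = 0.001392 m·K/W
  R'_cork board = ln(0.152/0.0884)/(2πk) = 0.5420/(2π·0.0480) = 1.797 m·K/W
  R'_conv,out = 1/(2πr h) = 1/(2π·0.152·15.7) = 0.06669 m·K/W
ΣR = 1.866 m·K/W
ΔT = Q'·ΣR = 59.2 × 1.866 = 110.5 K
Heat flows outward, so T_out = T_in − ΔT = 121 − 110.5 = 10.5 °C

T_out = 10.5 °C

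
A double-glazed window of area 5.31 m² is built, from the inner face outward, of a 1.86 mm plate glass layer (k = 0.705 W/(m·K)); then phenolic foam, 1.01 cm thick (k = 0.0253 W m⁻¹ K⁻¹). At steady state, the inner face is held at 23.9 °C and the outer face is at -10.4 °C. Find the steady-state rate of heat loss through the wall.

Q = 453 W

Treat each layer as a resistance in series:
  R_plate glass = L/(kA) = 0.00186/(0.705·5.31) = 4.969×10^-4 K/W
  R_phenolic foam = L/(kA) = 0.0101/(0.0253·5.31) = 0.07518 K/W
ΣR = 4.969×10^-4 + 0.07518 = 0.07568 K/W
Q = ΔT/ΣR = (23.9 °C − -10.4 °C)/0.07568 = 453 W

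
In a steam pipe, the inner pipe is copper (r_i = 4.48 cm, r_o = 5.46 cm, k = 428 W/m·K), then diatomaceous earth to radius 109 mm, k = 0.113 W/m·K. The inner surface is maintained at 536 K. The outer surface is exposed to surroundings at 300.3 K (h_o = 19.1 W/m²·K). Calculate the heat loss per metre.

Q' = 224 W/m

Resistance network (inner→outer):
  R'_copper = ln(0.0546/0.0448)/(2πk) = 0.1978/(2π·428) = 7.356×10^-5 m·K/W
  R'_diatomaceous earth = ln(0.109/0.0546)/(2πk) = 0.6913/(2π·0.113) = 0.9737 m·K/W
  R'_conv,out = 1/(2πr h) = 1/(2π·0.109·19.1) = 0.07645 m·K/W
ΣR = 7.356×10^-5 + 0.9737 + 0.07645 = 1.050 m·K/W
Q' = ΔT/ΣR = (536 K − 300.3 K)/1.050 = 224 W/m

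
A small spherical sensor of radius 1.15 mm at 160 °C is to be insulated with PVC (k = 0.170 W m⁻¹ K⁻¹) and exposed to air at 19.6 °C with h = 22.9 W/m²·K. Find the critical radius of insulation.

r_cr = 1.48 cm

For a sphere, r_cr = 2k_ins/h = 2·0.170/22.9 = 0.0148 m = 1.48 cm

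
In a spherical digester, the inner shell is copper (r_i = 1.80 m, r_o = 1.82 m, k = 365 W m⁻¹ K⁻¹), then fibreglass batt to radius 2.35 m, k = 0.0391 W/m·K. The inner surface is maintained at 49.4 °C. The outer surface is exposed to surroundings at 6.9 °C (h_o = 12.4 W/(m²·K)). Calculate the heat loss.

Q = 168 W

Resistance network (inner→outer):
  R_copper = (1/1.80 − 1/1.82)/(4πk) = 0.006105/(4π·365) = 1.331×10^-6 K/W
  R_fibreglass batt = (1/1.82 − 1/2.35)/(4πk) = 0.1239/(4π·0.0391) = 0.2522 K/W
  R_conv,out = 1/(4πr²h) = 1/(4π·2.35²·12.4) = 0.001162 K/W
ΣR = 1.331×10^-6 + 0.2522 + 0.001162 = 0.2534 K/W
Q = ΔT/ΣR = (49.4 °C − 6.9 °C)/0.2534 = 168 W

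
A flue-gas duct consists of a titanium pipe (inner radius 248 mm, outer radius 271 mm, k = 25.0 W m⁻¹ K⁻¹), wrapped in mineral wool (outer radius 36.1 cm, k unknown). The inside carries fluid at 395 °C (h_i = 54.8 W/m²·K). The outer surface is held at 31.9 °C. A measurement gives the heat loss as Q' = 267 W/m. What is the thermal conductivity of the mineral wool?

ΣR = ΔT/Q' = |395 − 31.9|/267 = 1.360 m·K/W
Known resistances:
  R'_conv,in = 1/(2πr h) = 1/(2π·0.248·54.8) = 0.01171 m·K/W
  R'_titanium = ln(0.271/0.248)/(2πk) = 0.08869/(2π·25.0) = 5.646×10^-4 m·K/W
R_mineral wool = ΣR − ΣR_known = 1.360 − 0.01227 = 1.348 m·K/W
ln(r₂/r₁)/(2πk) = 1.348 ⇒ k = 0.2868/(2π·1.348) = 0.0339 W/m·K

k = 0.0339 W/m·K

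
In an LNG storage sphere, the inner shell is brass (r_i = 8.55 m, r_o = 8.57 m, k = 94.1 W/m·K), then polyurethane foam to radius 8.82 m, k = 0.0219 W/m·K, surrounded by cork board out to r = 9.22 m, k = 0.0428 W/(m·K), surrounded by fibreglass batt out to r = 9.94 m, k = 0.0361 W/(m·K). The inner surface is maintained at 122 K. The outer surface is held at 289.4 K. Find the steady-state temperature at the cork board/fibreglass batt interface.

T = 214.1 K

Treat each layer as a resistance in series:
  R_brass = (1/8.55 − 1/8.57)/(4πk) = 2.729×10^-4/(4π·94.1) = 2.308×10^-7 K/W
  R_polyurethane foam = (1/8.57 − 1/8.82)/(4πk) = 0.003307/(4π·0.0219) = 0.01202 K/W
  R_cork board = (1/8.82 − 1/9.22)/(4πk) = 0.004919/(4π·0.0428) = 0.009145 K/W
  R_fibreglass batt = (1/9.22 − 1/9.94)/(4πk) = 0.007856/(4π·0.0361) = 0.01732 K/W
ΣR = 2.308×10^-7 + 0.01202 + 0.009145 + 0.01732 = 0.03849 K/W
Q = ΔT/ΣR = (122 K − 289.4 K)/0.03849 = -4349 W
From the inner boundary to the cork board/fibreglass batt interface, ΣR_partial = 0.02117 K/W.
T_interface = T_in − Q·ΣR_partial = 122 K − (-4349)(0.02117) = 214.1 K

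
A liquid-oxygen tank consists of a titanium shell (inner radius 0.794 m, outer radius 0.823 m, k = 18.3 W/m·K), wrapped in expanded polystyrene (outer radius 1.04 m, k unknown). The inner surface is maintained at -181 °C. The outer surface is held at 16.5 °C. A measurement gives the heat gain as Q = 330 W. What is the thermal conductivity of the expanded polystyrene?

k = 0.0337 W/m·K

ΣR = ΔT/Q = |-181 − 16.5|/330 = 0.5985 K/W
Known resistances:
  R_titanium = (1/0.794 − 1/0.823)/(4πk) = 0.04438/(4π·18.3) = 1.930×10^-4 K/W
R_expanded polystyrene = ΣR − ΣR_known = 0.5985 − 1.930×10^-4 = 0.5983 K/W
(1/r₁−1/r₂)/(4πk) = 0.5983 ⇒ k = 0.2535/(4π·0.5983) = 0.0337 W/m·K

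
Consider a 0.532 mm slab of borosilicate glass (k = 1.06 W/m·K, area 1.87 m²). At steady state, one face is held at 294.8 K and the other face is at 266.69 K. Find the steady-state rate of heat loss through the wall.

Q = 1.05×10^5 W

Q = kA·ΔT/L = 1.06 × 1.87 × |294.8 K − 266.69 K| / 5.32×10^-4 = 1.05×10^5 W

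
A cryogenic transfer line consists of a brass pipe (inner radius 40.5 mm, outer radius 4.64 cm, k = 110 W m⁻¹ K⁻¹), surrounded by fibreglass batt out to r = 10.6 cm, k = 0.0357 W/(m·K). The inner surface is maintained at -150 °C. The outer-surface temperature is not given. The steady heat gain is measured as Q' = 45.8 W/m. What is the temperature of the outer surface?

Series resistances:
  R'_brass = ln(0.0464/0.0405)/(2πk) = 0.1360/(2π·110) = 1.968×10^-4 m·K/W
  R'_fibreglass batt = ln(0.106/0.0464)/(2πk) = 0.8261/(2π·0.0357) = 3.683 m·K/W
ΣR = 3.683 m·K/W
ΔT = Q'·ΣR = 45.8 × 3.683 = 168.7 K
Heat flows inward, so T_out = T_in + ΔT = -150 + 168.7 = 18.7 °C

T_out = 18.7 °C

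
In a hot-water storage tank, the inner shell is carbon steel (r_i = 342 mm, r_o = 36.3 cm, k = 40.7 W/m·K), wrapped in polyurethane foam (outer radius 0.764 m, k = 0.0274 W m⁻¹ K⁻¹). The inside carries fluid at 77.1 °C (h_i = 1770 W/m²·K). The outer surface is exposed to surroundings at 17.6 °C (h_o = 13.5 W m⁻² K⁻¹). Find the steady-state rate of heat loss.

Resistance network (inner→outer):
  R_conv,in = 1/(4πr²h) = 1/(4π·0.342²·1770) = 3.844×10^-4 K/W
  R_carbon steel = (1/0.342 − 1/0.363)/(4πk) = 0.1692/(4π·40.7) = 3.307×10^-4 K/W
  R_polyurethane foam = (1/0.363 − 1/0.764)/(4πk) = 1.446/(4π·0.0274) = 4.199 K/W
  R_conv,out = 1/(4πr²h) = 1/(4π·0.764²·13.5) = 0.01010 K/W
ΣR = 3.844×10^-4 + 3.307×10^-4 + 4.199 + 0.01010 = 4.210 K/W
Q = ΔT/ΣR = (77.1 °C − 17.6 °C)/4.210 = 14.1 W

Q = 14.1 W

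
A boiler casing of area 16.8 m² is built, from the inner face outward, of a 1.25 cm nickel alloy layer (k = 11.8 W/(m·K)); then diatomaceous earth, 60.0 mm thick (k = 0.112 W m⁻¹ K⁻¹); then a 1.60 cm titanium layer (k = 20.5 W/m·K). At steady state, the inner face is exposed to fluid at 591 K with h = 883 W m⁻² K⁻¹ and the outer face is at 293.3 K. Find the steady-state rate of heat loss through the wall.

Q = 9280 W

Resistance network (inner→outer):
  R_conv,in = 1/(hA) = 1/(883·16.8) = 6.741×10^-5 K/W
  R_nickel alloy = L/(kA) = 0.0125/(11.8·16.8) = 6.305×10^-5 K/W
  R_diatomaceous earth = L/(kA) = 0.0600/(0.112·16.8) = 0.03189 K/W
  R_titanium = L/(kA) = 0.0160/(20.5·16.8) = 4.646×10^-5 K/W
ΣR = 6.741×10^-5 + 6.305×10^-5 + 0.03189 + 4.646×10^-5 = 0.03207 K/W
Q = ΔT/ΣR = (591 K − 293.3 K)/0.03207 = 9280 W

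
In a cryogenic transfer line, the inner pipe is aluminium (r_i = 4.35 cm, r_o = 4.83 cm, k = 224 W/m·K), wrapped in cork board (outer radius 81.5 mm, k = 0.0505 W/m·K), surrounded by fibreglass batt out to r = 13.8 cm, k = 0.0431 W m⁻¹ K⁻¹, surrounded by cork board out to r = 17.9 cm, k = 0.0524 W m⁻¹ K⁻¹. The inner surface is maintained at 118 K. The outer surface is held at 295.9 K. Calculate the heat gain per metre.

Q' = 40.6 W/m

Resistance network (inner→outer):
  R'_aluminium = ln(0.0483/0.0435)/(2πk) = 0.1047/(2π·224) = 7.437×10^-5 m·K/W
  R'_cork board = ln(0.0815/0.0483)/(2πk) = 0.5232/(2π·0.0505) = 1.649 m·K/W
  R'_fibreglass batt = ln(0.138/0.0815)/(2πk) = 0.5267/(2π·0.0431) = 1.945 m·K/W
  R'_cork board = ln(0.179/0.138)/(2πk) = 0.2601/(2π·0.0524) = 0.7901 m·K/W
ΣR = 7.437×10^-5 + 1.649 + 1.945 + 0.7901 = 4.384 m·K/W
Q' = ΔT/ΣR = (118 K − 295.9 K)/4.384 = -40.6 W/m
(Negative Q' ⇒ heat flows inward; heat gain = 40.6 W/m.)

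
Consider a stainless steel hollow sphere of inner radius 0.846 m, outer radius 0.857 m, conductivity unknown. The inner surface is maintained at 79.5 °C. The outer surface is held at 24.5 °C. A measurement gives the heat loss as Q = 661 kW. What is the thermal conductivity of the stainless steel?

ΣR = ΔT/Q = |79.5 − 24.5|/6.61×10^5 = 8.321×10^-5 K/W
(1/r₁−1/r₂)/(4πk) = 8.321×10^-5 ⇒ k = 0.01517/(4π·8.321×10^-5) = 14.5 W/m·K

k = 14.5 W/m·K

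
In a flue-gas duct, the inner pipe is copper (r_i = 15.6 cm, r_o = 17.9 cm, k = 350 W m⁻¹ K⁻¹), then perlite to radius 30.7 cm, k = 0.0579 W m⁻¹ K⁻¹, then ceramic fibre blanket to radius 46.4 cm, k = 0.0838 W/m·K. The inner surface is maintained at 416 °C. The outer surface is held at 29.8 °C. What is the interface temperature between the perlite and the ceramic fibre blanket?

T = 163 °C

Series thermal resistances, inner to outer:
  R'_copper = ln(0.179/0.156)/(2πk) = 0.1375/(2π·350) = 6.254×10^-5 m·K/W
  R'_perlite = ln(0.307/0.179)/(2πk) = 0.5395/(2π·0.0579) = 1.483 m·K/W
  R'_ceramic fibre blanket = ln(0.464/0.307)/(2πk) = 0.4130/(2π·0.0838) = 0.7844 m·K/W
ΣR = 6.254×10^-5 + 1.483 + 0.7844 = 2.267 m·K/W
Q' = ΔT/ΣR = (416 °C − 29.8 °C)/2.267 = 170.4 W/m
From the inner boundary to the perlite/ceramic fibre blanket interface, ΣR_partial = 1.483 m·K/W.
T_interface = T_in − Q'·ΣR_partial = 416 °C − (170.4)(1.483) = 163 °C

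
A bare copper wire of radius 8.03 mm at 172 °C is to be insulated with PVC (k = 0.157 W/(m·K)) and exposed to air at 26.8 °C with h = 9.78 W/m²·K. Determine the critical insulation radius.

r_cr = 1.61 cm

For a cylinder, r_cr = k_ins/h = 0.157/9.78 = 0.0161 m = 1.61 cm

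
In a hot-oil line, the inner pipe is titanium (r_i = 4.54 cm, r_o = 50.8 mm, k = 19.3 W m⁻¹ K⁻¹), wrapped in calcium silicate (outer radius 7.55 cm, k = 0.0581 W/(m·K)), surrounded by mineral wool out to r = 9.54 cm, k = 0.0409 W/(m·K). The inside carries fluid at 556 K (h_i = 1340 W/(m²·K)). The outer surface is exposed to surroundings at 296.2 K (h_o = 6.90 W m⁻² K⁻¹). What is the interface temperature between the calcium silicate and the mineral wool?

Treat each layer as a resistance in series:
  R'_conv,in = 1/(2πr h) = 1/(2π·0.0454·1340) = 0.002616 m·K/W
  R'_titanium = ln(0.0508/0.0454)/(2πk) = 0.1124/(2π·19.3) = 9.268×10^-4 m·K/W
  R'_calcium silicate = ln(0.0755/0.0508)/(2πk) = 0.3962/(2π·0.0581) = 1.085 m·K/W
  R'_mineral wool = ln(0.0954/0.0755)/(2πk) = 0.2339/(2π·0.0409) = 0.9104 m·K/W
  R'_conv,out = 1/(2πr h) = 1/(2π·0.0954·6.90) = 0.2418 m·K/W
ΣR = 0.002616 + 9.268×10^-4 + 1.085 + 0.9104 + 0.2418 = 2.241 m·K/W
Q' = ΔT/ΣR = (556 K − 296.2 K)/2.241 = 115.9 W/m
From the inner boundary to the calcium silicate/mineral wool interface, ΣR_partial = 1.089 m·K/W.
T_interface = T_in − Q'·ΣR_partial = 556 K − (115.9)(1.089) = 430 K

T = 430 K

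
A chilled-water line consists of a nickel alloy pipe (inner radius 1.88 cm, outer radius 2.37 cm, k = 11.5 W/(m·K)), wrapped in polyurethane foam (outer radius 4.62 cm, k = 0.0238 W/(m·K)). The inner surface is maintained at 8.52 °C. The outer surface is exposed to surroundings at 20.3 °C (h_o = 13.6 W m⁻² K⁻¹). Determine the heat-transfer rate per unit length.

Q' = 2.50 W/m

Resistance network (inner→outer):
  R'_nickel alloy = ln(0.0237/0.0188)/(2πk) = 0.2316/(2π·11.5) = 0.003205 m·K/W
  R'_polyurethane foam = ln(0.0462/0.0237)/(2πk) = 0.6675/(2π·0.0238) = 4.464 m·K/W
  R'_conv,out = 1/(2πr h) = 1/(2π·0.0462·13.6) = 0.2533 m·K/W
ΣR = 0.003205 + 4.464 + 0.2533 = 4.721 m·K/W
Q' = ΔT/ΣR = (8.52 °C − 20.3 °C)/4.721 = -2.50 W/m
(Negative Q' ⇒ heat flows inward; heat gain = 2.50 W/m.)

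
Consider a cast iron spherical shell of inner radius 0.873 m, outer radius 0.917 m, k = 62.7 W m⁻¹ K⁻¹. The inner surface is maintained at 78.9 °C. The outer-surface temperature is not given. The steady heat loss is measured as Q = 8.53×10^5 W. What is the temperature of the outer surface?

Sum the resistances:
  R_cast iron = (1/0.873 − 1/0.917)/(4πk) = 0.05496/(4π·62.7) = 6.976×10^-5 K/W
ΣR = 6.976×10^-5 K/W
ΔT = Q·ΣR = 8.53×10^5 × 6.976×10^-5 = 59.51 K
Heat flows outward, so T_out = T_in − ΔT = 78.9 − 59.51 = 19.4 °C

T_out = 19.4 °C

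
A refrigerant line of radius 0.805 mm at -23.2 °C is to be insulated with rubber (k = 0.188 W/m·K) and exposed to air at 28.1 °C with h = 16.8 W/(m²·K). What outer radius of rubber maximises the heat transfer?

r_cr = 1.12 cm

For a cylinder, r_cr = k_ins/h = 0.188/16.8 = 0.0112 m = 1.12 cm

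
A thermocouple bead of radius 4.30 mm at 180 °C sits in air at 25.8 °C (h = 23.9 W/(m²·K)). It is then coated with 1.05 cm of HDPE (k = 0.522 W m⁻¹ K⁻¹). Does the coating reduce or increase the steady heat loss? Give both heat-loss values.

Critical radius for a sphere: r_cr = 2k/h = 0.0437 m = 4.37 cm.
Outer radius after coating: r₂ = 0.00430 + 0.0105 = 0.01480 m.
Since r₁ < r_cr and r₂ ≤ r_cr, the coating moves toward the maximum at r_cr — heat loss rises.
Bare: R = 1/(4πr₁²h) = 180.1 K/W; Q = 154.2/180.1 = 0.856 W.
Coated: R = R_cond + R_conv = 40.35 K/W; Q = 154.2/40.35 = 3.82 W.

increases: 0.856 → 3.82 W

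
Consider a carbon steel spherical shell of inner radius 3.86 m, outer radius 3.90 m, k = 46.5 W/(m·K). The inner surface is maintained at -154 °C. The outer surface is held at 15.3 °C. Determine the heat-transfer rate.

Q = 4πk·ΔT/(1/r₁ − 1/r₂) = 4π × 46.5 × 169.3 / (1/3.86 − 1/3.90) = 3.72×10^7 W

Q = 37200 kW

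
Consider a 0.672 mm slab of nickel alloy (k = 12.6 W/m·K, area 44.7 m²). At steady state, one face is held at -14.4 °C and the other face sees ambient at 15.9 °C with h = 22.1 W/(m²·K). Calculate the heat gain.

Treat each layer as a resistance in series:
  R_nickel alloy = L/(kA) = 6.72×10^-4/(12.6·44.7) = 1.193×10^-6 K/W
  R_conv,out = 1/(hA) = 1/(22.1·44.7) = 0.001012 K/W
ΣR = 1.193×10^-6 + 0.001012 = 0.001013 K/W
Q = ΔT/ΣR = (-14.4 °C − 15.9 °C)/0.001013 = -29900 W
(Negative Q ⇒ heat flows inward; heat gain = 29900 W.)

Q = 29900 W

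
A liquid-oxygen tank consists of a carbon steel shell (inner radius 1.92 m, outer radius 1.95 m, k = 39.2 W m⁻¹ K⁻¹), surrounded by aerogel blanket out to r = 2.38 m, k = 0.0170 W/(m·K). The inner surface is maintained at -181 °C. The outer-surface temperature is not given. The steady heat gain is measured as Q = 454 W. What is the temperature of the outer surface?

Sum the resistances:
  R_carbon steel = (1/1.92 − 1/1.95)/(4πk) = 0.008013/(4π·39.2) = 1.627×10^-5 K/W
  R_aerogel blanket = (1/1.95 − 1/2.38)/(4πk) = 0.09265/(4π·0.0170) = 0.4337 K/W
ΣR = 0.4337 K/W
ΔT = Q·ΣR = 454 × 0.4337 = 196.9 K
Heat flows inward, so T_out = T_in + ΔT = -181 + 196.9 = 15.9 °C

T_out = 15.9 °C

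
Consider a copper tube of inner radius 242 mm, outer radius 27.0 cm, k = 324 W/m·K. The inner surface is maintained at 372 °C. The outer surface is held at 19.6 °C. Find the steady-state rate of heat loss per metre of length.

Q' = 2πk·ΔT/ln(r₂/r₁) = 2π × 324 × 352.4 / ln(0.270/0.242) = 6.55×10^6 W/m

Q' = 6.55×10^6 W/m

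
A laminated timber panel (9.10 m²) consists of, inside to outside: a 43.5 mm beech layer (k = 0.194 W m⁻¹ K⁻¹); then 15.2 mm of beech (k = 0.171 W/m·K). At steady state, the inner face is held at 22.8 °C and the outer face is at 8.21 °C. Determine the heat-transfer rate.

Q = 424 W

Treat each layer as a resistance in series:
  R_beech = L/(kA) = 0.0435/(0.194·9.10) = 0.02464 K/W
  R_beech = L/(kA) = 0.0152/(0.171·9.10) = 0.009768 K/W
ΣR = 0.02464 + 0.009768 = 0.03441 K/W
Q = ΔT/ΣR = (22.8 °C − 8.21 °C)/0.03441 = 424 W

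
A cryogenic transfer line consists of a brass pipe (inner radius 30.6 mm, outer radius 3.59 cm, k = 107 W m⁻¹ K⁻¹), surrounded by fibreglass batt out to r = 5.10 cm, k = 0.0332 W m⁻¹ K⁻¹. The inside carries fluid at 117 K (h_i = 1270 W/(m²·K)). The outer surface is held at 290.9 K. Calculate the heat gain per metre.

Series thermal resistances, inner to outer:
  R'_conv,in = 1/(2πr h) = 1/(2π·0.0306·1270) = 0.004095 m·K/W
  R'_brass = ln(0.0359/0.0306)/(2πk) = 0.1597/(2π·107) = 2.376×10^-4 m·K/W
  R'_fibreglass batt = ln(0.0510/0.0359)/(2πk) = 0.3511/(2π·0.0332) = 1.683 m·K/W
ΣR = 0.004095 + 2.376×10^-4 + 1.683 = 1.687 m·K/W
Q' = ΔT/ΣR = (117 K − 290.9 K)/1.687 = -103 W/m
(Negative Q' ⇒ heat flows inward; heat gain = 103 W/m.)

Q' = 103 W/m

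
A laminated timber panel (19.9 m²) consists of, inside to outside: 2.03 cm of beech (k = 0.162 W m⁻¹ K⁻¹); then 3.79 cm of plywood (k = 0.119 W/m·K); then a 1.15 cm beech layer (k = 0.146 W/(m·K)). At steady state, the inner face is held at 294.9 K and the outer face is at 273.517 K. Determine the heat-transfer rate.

Series thermal resistances, inner to outer:
  R_beech = L/(kA) = 0.0203/(0.162·19.9) = 0.006297 K/W
  R_plywood = L/(kA) = 0.0379/(0.119·19.9) = 0.01600 K/W
  R_beech = L/(kA) = 0.0115/(0.146·19.9) = 0.003958 K/W
ΣR = 0.006297 + 0.01600 + 0.003958 = 0.02626 K/W
Q = ΔT/ΣR = (294.9 K − 273.517 K)/0.02626 = 814 W

Q = 814 W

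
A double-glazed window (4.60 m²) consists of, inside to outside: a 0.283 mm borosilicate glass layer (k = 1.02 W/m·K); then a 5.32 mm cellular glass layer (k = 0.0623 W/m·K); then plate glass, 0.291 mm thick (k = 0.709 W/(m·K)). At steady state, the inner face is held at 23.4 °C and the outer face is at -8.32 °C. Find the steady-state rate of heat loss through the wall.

Series thermal resistances, inner to outer:
  R_borosilicate glass = L/(kA) = 2.83×10^-4/(1.02·4.60) = 6.032×10^-5 K/W
  R_cellular glass = L/(kA) = 0.00532/(0.0623·4.60) = 0.01856 K/W
  R_plate glass = L/(kA) = 2.91×10^-4/(0.709·4.60) = 8.923×10^-5 K/W
ΣR = 6.032×10^-5 + 0.01856 + 8.923×10^-5 = 0.01871 K/W
Q = ΔT/ΣR = (23.4 °C − -8.32 °C)/0.01871 = 1700 W

Q = 1700 W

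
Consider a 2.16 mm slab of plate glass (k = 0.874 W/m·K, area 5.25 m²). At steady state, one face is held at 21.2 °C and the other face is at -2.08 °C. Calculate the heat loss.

Q = 49.5 kW

Q = kA·ΔT/L = 0.874 × 5.25 × |21.2 °C − -2.08 °C| / 0.00216 = 49500 W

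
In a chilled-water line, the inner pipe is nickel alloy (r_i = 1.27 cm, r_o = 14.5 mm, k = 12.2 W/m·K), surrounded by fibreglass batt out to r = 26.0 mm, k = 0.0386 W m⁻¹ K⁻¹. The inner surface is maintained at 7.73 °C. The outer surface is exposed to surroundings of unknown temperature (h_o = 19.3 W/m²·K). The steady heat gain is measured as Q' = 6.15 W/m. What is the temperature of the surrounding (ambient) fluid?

Series resistances:
  R'_nickel alloy = ln(0.0145/0.0127)/(2πk) = 0.1325/(2π·12.2) = 0.001729 m·K/W
  R'_fibreglass batt = ln(0.0260/0.0145)/(2πk) = 0.5839/(2π·0.0386) = 2.408 m·K/W
  R'_conv,out = 1/(2πr h) = 1/(2π·0.0260·19.3) = 0.3172 m·K/W
ΣR = 2.727 m·K/W
ΔT = Q'·ΣR = 6.15 × 2.727 = 16.77 K
Heat flows inward, so T_out = T_in + ΔT = 7.73 + 16.77 = 24.5 °C

T_out = 24.5 °C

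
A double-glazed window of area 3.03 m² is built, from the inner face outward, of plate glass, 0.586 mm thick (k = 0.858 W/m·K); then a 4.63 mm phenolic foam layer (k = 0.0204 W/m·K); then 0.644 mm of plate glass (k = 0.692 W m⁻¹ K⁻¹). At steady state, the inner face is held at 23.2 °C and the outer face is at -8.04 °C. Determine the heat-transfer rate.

Resistance network (inner→outer):
  R_plate glass = L/(kA) = 5.86×10^-4/(0.858·3.03) = 2.254×10^-4 K/W
  R_phenolic foam = L/(kA) = 0.00463/(0.0204·3.03) = 0.07490 K/W
  R_plate glass = L/(kA) = 6.44×10^-4/(0.692·3.03) = 3.071×10^-4 K/W
ΣR = 2.254×10^-4 + 0.07490 + 3.071×10^-4 = 0.07543 K/W
Q = ΔT/ΣR = (23.2 °C − -8.04 °C)/0.07543 = 414 W

Q = 414 W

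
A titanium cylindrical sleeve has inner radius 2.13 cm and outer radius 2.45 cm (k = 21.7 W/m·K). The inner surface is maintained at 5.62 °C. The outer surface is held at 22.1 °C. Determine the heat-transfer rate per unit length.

Q' = 2πk·ΔT/ln(r₂/r₁) = 2π × 21.7 × 16.48 / ln(0.0245/0.0213) = 16100 W/m

Q' = 16.1 kW/m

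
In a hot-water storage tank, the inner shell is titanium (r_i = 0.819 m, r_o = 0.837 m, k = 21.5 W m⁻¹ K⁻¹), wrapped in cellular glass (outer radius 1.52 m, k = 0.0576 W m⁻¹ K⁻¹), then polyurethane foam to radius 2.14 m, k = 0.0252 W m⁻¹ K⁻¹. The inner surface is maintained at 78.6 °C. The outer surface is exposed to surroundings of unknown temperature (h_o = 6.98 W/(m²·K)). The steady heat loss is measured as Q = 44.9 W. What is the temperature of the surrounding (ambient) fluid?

Series resistances:
  R_titanium = (1/0.819 − 1/0.837)/(4πk) = 0.02626/(4π·21.5) = 9.719×10^-5 K/W
  R_cellular glass = (1/0.837 − 1/1.52)/(4πk) = 0.5368/(4π·0.0576) = 0.7417 K/W
  R_polyurethane foam = (1/1.52 − 1/2.14)/(4πk) = 0.1906/(4π·0.0252) = 0.6019 K/W
  R_conv,out = 1/(4πr²h) = 1/(4π·2.14²·6.98) = 0.002489 K/W
ΣR = 1.346 K/W
ΔT = Q·ΣR = 44.9 × 1.346 = 60.44 K
Heat flows outward, so T_out = T_in − ΔT = 78.6 − 60.44 = 18.2 °C

T_out = 18.2 °C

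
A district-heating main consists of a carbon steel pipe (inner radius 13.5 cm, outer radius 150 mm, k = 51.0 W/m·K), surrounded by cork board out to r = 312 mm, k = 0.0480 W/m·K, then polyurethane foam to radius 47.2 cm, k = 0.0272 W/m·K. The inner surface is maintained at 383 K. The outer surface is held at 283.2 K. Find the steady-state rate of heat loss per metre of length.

Series thermal resistances, inner to outer:
  R'_carbon steel = ln(0.150/0.135)/(2πk) = 0.1054/(2π·51.0) = 3.288×10^-4 m·K/W
  R'_cork board = ln(0.312/0.150)/(2πk) = 0.7324/(2π·0.0480) = 2.428 m·K/W
  R'_polyurethane foam = ln(0.472/0.312)/(2πk) = 0.4140/(2π·0.0272) = 2.422 m·K/W
ΣR = 3.288×10^-4 + 2.428 + 2.422 = 4.850 m·K/W
Q' = ΔT/ΣR = (383 K − 283.2 K)/4.850 = 20.6 W/m

Q' = 20.6 W/m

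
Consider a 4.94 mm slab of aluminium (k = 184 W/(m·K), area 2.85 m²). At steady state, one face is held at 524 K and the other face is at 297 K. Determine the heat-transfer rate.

Q = 24100 kW

Q = kA·ΔT/L = 184 × 2.85 × |524 K − 297 K| / 0.00494 = 2.41×10^7 W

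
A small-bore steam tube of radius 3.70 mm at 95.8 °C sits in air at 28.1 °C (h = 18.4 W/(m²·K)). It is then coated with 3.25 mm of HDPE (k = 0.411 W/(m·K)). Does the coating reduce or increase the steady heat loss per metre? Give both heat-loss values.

Critical radius for a cylinder: r_cr = k/h = 0.0223 m = 2.23 cm.
Outer radius after coating: r₂ = 0.00370 + 0.00325 = 0.00695 m.
Since r₁ < r_cr and r₂ ≤ r_cr, the coating moves toward the maximum at r_cr — heat loss rises.
Bare: R = 1/(2πr₁h) = 2.338 m·K/W; Q = 67.7/2.338 = 29.0 W/m.
Coated: R = R_cond + R_conv = 1.489 m·K/W; Q = 67.7/1.489 = 45.5 W/m.

increases: 29.0 → 45.5 W/m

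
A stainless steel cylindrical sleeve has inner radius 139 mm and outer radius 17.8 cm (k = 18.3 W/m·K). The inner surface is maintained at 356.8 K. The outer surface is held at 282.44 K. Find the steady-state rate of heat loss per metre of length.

Q' = 34600 W/m

Q' = 2πk·ΔT/ln(r₂/r₁) = 2π × 18.3 × 74.36 / ln(0.178/0.139) = 34600 W/m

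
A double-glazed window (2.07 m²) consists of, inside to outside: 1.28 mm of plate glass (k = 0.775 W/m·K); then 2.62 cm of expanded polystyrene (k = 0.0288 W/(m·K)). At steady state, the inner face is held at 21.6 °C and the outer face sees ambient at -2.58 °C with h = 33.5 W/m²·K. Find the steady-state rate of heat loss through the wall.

Treat each layer as a resistance in series:
  R_plate glass = L/(kA) = 0.00128/(0.775·2.07) = 7.979×10^-4 K/W
  R_expanded polystyrene = L/(kA) = 0.0262/(0.0288·2.07) = 0.4395 K/W
  R_conv,out = 1/(hA) = 1/(33.5·2.07) = 0.01442 K/W
ΣR = 7.979×10^-4 + 0.4395 + 0.01442 = 0.4547 K/W
Q = ΔT/ΣR = (21.6 °C − -2.58 °C)/0.4547 = 53.2 W

Q = 53.2 W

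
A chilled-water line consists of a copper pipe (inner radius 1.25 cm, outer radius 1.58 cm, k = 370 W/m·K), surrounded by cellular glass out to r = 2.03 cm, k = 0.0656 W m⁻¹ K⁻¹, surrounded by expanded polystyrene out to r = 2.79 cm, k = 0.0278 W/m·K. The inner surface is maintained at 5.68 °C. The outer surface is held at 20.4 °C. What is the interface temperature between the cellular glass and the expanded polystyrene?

T = 9.37 °C

Resistance network (inner→outer):
  R'_copper = ln(0.0158/0.0125)/(2πk) = 0.2343/(2π·370) = 1.008×10^-4 m·K/W
  R'_cellular glass = ln(0.0203/0.0158)/(2πk) = 0.2506/(2π·0.0656) = 0.6080 m·K/W
  R'_expanded polystyrene = ln(0.0279/0.0203)/(2πk) = 0.3180/(2π·0.0278) = 1.821 m·K/W
ΣR = 1.008×10^-4 + 0.6080 + 1.821 = 2.429 m·K/W
Q' = ΔT/ΣR = (5.68 °C − 20.4 °C)/2.429 = -6.060 W/m
From the inner boundary to the cellular glass/expanded polystyrene interface, ΣR_partial = 0.6081 m·K/W.
T_interface = T_in − Q'·ΣR_partial = 5.68 °C − (-6.060)(0.6081) = 9.37 °C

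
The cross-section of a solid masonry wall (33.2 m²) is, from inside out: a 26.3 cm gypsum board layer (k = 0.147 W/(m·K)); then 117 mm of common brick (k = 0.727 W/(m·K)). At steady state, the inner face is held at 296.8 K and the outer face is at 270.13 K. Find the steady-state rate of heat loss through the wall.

Q = 454 W

Resistance network (inner→outer):
  R_gypsum board = L/(kA) = 0.263/(0.147·33.2) = 0.05389 K/W
  R_common brick = L/(kA) = 0.117/(0.727·33.2) = 0.004847 K/W
ΣR = 0.05389 + 0.004847 = 0.05874 K/W
Q = ΔT/ΣR = (296.8 K − 270.13 K)/0.05874 = 454 W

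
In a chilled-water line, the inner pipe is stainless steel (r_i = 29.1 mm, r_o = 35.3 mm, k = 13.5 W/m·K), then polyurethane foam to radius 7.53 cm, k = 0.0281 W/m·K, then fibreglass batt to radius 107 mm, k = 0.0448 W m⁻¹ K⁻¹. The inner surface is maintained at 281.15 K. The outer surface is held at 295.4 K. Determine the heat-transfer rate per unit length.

Q' = 2.57 W/m

Treat each layer as a resistance in series:
  R'_stainless steel = ln(0.0353/0.0291)/(2πk) = 0.1931/(2π·13.5) = 0.002277 m·K/W
  R'_polyurethane foam = ln(0.0753/0.0353)/(2πk) = 0.7576/(2π·0.0281) = 4.291 m·K/W
  R'_fibreglass batt = ln(0.107/0.0753)/(2πk) = 0.3513/(2π·0.0448) = 1.248 m·K/W
ΣR = 0.002277 + 4.291 + 1.248 = 5.541 m·K/W
Q' = ΔT/ΣR = (281.15 K − 295.4 K)/5.541 = -2.57 W/m
(Negative Q' ⇒ heat flows inward; heat gain = 2.57 W/m.)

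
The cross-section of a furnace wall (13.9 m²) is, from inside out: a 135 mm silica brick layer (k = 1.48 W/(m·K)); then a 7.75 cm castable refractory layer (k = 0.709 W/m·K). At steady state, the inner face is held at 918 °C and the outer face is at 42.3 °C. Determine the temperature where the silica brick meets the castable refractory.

T = 520 °C

Resistance network (inner→outer):
  R_silica brick = L/(kA) = 0.135/(1.48·13.9) = 0.006562 K/W
  R_castable refractory = L/(kA) = 0.0775/(0.709·13.9) = 0.007864 K/W
ΣR = 0.006562 + 0.007864 = 0.01443 K/W
Q = ΔT/ΣR = (918 °C − 42.3 °C)/0.01443 = 60690 W
From the inner boundary to the silica brick/castable refractory interface, ΣR_partial = 0.006562 K/W.
T_interface = T_in − Q·ΣR_partial = 918 °C − (60690)(0.006562) = 520 °C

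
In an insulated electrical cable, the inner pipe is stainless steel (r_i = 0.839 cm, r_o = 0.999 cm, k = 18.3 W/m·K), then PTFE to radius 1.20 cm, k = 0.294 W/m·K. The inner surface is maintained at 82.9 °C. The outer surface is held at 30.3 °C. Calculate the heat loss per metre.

Treat each layer as a resistance in series:
  R'_stainless steel = ln(0.00999/0.00839)/(2πk) = 0.1745/(2π·18.3) = 0.001518 m·K/W
  R'_PTFE = ln(0.0120/0.00999)/(2πk) = 0.1833/(2π·0.294) = 0.09924 m·K/W
ΣR = 0.001518 + 0.09924 = 0.1008 m·K/W
Q' = ΔT/ΣR = (82.9 °C − 30.3 °C)/0.1008 = 522 W/m

Q' = 522 W/m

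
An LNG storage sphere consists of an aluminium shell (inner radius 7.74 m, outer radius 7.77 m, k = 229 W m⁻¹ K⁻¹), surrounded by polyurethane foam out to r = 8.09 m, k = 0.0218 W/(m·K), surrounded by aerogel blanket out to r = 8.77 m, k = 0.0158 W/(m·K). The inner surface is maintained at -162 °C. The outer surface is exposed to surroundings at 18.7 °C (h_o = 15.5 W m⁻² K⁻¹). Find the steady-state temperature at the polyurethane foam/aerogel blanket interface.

T = -112 °C

Series thermal resistances, inner to outer:
  R_aluminium = (1/7.74 − 1/7.77)/(4πk) = 4.988×10^-4/(4π·229) = 1.733×10^-7 K/W
  R_polyurethane foam = (1/7.77 − 1/8.09)/(4πk) = 0.005091/(4π·0.0218) = 0.01858 K/W
  R_aerogel blanket = (1/8.09 − 1/8.77)/(4πk) = 0.009584/(4π·0.0158) = 0.04827 K/W
  R_conv,out = 1/(4πr²h) = 1/(4π·8.77²·15.5) = 6.675×10^-5 K/W
ΣR = 1.733×10^-7 + 0.01858 + 0.04827 + 6.675×10^-5 = 0.06692 K/W
Q = ΔT/ΣR = (-162 °C − 18.7 °C)/0.06692 = -2700 W
From the inner boundary to the polyurethane foam/aerogel blanket interface, ΣR_partial = 0.01858 K/W.
T_interface = T_in − Q·ΣR_partial = -162 °C − (-2700)(0.01858) = -112 °C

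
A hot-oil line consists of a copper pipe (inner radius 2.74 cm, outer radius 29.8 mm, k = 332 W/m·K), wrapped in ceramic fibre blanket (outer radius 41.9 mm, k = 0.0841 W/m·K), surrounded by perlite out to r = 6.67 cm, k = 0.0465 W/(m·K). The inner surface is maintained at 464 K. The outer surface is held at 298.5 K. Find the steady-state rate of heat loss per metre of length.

Series thermal resistances, inner to outer:
  R'_copper = ln(0.0298/0.0274)/(2πk) = 0.08397/(2π·332) = 4.025×10^-5 m·K/W
  R'_ceramic fibre blanket = ln(0.0419/0.0298)/(2πk) = 0.3408/(2π·0.0841) = 0.6449 m·K/W
  R'_perlite = ln(0.0667/0.0419)/(2πk) = 0.4649/(2π·0.0465) = 1.591 m·K/W
ΣR = 4.025×10^-5 + 0.6449 + 1.591 = 2.236 m·K/W
Q' = ΔT/ΣR = (464 K − 298.5 K)/2.236 = 74.0 W/m

Q' = 74.0 W/m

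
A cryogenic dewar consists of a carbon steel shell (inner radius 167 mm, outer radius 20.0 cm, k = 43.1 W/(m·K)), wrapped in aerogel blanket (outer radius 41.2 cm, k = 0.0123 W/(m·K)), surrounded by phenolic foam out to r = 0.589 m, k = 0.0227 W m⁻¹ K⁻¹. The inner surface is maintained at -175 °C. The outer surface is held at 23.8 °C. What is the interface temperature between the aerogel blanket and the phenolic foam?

Treat each layer as a resistance in series:
  R_carbon steel = (1/0.167 − 1/0.200)/(4πk) = 0.9880/(4π·43.1) = 0.001824 K/W
  R_aerogel blanket = (1/0.200 − 1/0.412)/(4πk) = 2.573/(4π·0.0123) = 16.65 K/W
  R_phenolic foam = (1/0.412 − 1/0.589)/(4πk) = 0.7294/(4π·0.0227) = 2.557 K/W
ΣR = 0.001824 + 16.65 + 2.557 = 19.21 K/W
Q = ΔT/ΣR = (-175 °C − 23.8 °C)/19.21 = -10.35 W
From the inner boundary to the aerogel blanket/phenolic foam interface, ΣR_partial = 16.65 K/W.
T_interface = T_in − Q·ΣR_partial = -175 °C − (-10.35)(16.65) = -2.7 °C

T = -2.7 °C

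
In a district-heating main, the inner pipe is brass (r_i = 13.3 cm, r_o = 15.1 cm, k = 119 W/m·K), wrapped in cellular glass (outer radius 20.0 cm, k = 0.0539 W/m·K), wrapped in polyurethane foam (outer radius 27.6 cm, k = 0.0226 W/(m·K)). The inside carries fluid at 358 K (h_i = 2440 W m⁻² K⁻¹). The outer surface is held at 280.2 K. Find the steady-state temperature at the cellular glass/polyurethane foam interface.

Treat each layer as a resistance in series:
  R'_conv,in = 1/(2πr h) = 1/(2π·0.133·2440) = 4.904×10^-4 m·K/W
  R'_brass = ln(0.151/0.133)/(2πk) = 0.1269/(2π·119) = 1.698×10^-4 m·K/W
  R'_cellular glass = ln(0.200/0.151)/(2πk) = 0.2810/(2π·0.0539) = 0.8298 m·K/W
  R'_polyurethane foam = ln(0.276/0.200)/(2πk) = 0.3221/(2π·0.0226) = 2.268 m·K/W
ΣR = 4.904×10^-4 + 1.698×10^-4 + 0.8298 + 2.268 = 3.098 m·K/W
Q' = ΔT/ΣR = (358 K − 280.2 K)/3.098 = 25.11 W/m
From the inner boundary to the cellular glass/polyurethane foam interface, ΣR_partial = 0.8305 m·K/W.
T_interface = T_in − Q'·ΣR_partial = 358 K − (25.11)(0.8305) = 337.1 K

T = 337.1 K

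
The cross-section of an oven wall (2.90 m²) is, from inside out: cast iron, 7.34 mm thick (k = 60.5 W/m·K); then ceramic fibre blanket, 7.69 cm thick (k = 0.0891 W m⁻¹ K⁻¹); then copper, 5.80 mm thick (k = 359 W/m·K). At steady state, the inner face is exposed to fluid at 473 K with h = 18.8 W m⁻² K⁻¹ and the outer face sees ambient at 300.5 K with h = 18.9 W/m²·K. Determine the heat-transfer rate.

Q = 516 W

Series thermal resistances, inner to outer:
  R_conv,in = 1/(hA) = 1/(18.8·2.90) = 0.01834 K/W
  R_cast iron = L/(kA) = 0.00734/(60.5·2.90) = 4.184×10^-5 K/W
  R_ceramic fibre blanket = L/(kA) = 0.0769/(0.0891·2.90) = 0.2976 K/W
  R_copper = L/(kA) = 0.00580/(359·2.90) = 5.571×10^-6 K/W
  R_conv,out = 1/(hA) = 1/(18.9·2.90) = 0.01824 K/W
ΣR = 0.01834 + 4.184×10^-5 + 0.2976 + 5.571×10^-6 + 0.01824 = 0.3342 K/W
Q = ΔT/ΣR = (473 K − 300.5 K)/0.3342 = 516 W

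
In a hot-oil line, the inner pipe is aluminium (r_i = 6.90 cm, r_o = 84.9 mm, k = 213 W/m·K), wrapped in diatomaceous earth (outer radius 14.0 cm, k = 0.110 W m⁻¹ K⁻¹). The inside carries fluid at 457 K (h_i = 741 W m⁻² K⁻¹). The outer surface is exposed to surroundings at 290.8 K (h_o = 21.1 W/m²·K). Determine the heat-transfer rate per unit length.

Q' = 213 W/m

Resistance network (inner→outer):
  R'_conv,in = 1/(2πr h) = 1/(2π·0.0690·741) = 0.003113 m·K/W
  R'_aluminium = ln(0.0849/0.0690)/(2πk) = 0.2074/(2π·213) = 1.549×10^-4 m·K/W
  R'_diatomaceous earth = ln(0.140/0.0849)/(2πk) = 0.5002/(2π·0.110) = 0.7237 m·K/W
  R'_conv,out = 1/(2πr h) = 1/(2π·0.140·21.1) = 0.05388 m·K/W
ΣR = 0.003113 + 1.549×10^-4 + 0.7237 + 0.05388 = 0.7808 m·K/W
Q' = ΔT/ΣR = (457 K − 290.8 K)/0.7808 = 213 W/m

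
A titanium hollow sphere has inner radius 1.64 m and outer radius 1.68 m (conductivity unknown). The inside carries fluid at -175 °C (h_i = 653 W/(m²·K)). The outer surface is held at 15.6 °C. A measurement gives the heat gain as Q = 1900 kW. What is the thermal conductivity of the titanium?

k = 21.0 W/m·K

ΣR = ΔT/Q = |-175 − 15.6|/1.90×10^6 = 1.003×10^-4 K/W
Known resistances:
  R_conv,in = 1/(4πr²h) = 1/(4π·1.64²·653) = 4.531×10^-5 K/W
R_titanium = ΣR − ΣR_known = 1.003×10^-4 − 4.531×10^-5 = 5.499×10^-5 K/W
(1/r₁−1/r₂)/(4πk) = 5.499×10^-5 ⇒ k = 0.01452/(4π·5.499×10^-5) = 21.0 W/m·K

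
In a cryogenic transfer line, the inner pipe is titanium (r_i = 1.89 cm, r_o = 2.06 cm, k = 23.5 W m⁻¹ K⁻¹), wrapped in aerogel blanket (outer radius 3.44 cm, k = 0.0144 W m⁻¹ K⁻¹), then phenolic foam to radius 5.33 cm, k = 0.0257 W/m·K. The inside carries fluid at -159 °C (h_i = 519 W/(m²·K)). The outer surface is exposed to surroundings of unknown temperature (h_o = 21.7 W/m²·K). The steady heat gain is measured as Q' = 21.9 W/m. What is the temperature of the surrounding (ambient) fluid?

T_out = 27.9 °C

Series resistances:
  R'_conv,in = 1/(2πr h) = 1/(2π·0.0189·519) = 0.01623 m·K/W
  R'_titanium = ln(0.0206/0.0189)/(2πk) = 0.08613/(2π·23.5) = 5.833×10^-4 m·K/W
  R'_aerogel blanket = ln(0.0344/0.0206)/(2πk) = 0.5128/(2π·0.0144) = 5.667 m·K/W
  R'_phenolic foam = ln(0.0533/0.0344)/(2πk) = 0.4379/(2π·0.0257) = 2.712 m·K/W
  R'_conv,out = 1/(2πr h) = 1/(2π·0.0533·21.7) = 0.1376 m·K/W
ΣR = 8.533 m·K/W
ΔT = Q'·ΣR = 21.9 × 8.533 = 186.9 K
Heat flows inward, so T_out = T_in + ΔT = -159 + 186.9 = 27.9 °C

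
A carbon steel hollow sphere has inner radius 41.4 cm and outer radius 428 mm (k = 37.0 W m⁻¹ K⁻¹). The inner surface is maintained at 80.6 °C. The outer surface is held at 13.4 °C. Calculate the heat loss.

Q = 4πk·ΔT/(1/r₁ − 1/r₂) = 4π × 37.0 × 67.2 / (1/0.414 − 1/0.428) = 3.95×10^5 W

Q = 3.95×10^5 W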